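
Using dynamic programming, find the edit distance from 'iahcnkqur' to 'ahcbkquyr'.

Let D[i][j] be the edit distance between the first i characters of 'iahcnkqur' and the first j characters of 'ahcbkquyr', with D[i][0] = i, D[0][j] = j, and D[i][j] = D[i-1][j-1] if the characters match, else 1 + min(D[i-1][j], D[i][j-1], D[i-1][j-1]). Filling the table (rows: prefixes of 'iahcnkqur', columns: prefixes of 'ahcbkquyr'):
     ε  a  h  c  b  k  q  u  y  r
  ε  0  1  2  3  4  5  6  7  8  9
  i  1  1  2  3  4  5  6  7  8  9
  a  2  1  2  3  4  5  6  7  8  9
  h  3  2  1  2  3  4  5  6  7  8
  c  4  3  2  1  2  3  4  5  6  7
  n  5  4  3  2  2  3  4  5  6  7
  k  6  5  4  3  3  2  3  4  5  6
  q  7  6  5  4  4  3  2  3  4  5
  u  8  7  6  5  5  4  3  2  3  4
  r  9  8  7  6  6  5  4  3  3  3
The bottom-right entry gives D[9][9] = 3, so no sequence of fewer than 3 edits works. Backtracking through the table gives one optimal edit sequence (3 edits):
  iahcnkqur → ahcnkqur (del i @1)
  ahcnkqur → ahcbkqur (sub n→b @4)
  ahcbkqur → ahcbkquyr (ins y @8)
Edit distance = 3.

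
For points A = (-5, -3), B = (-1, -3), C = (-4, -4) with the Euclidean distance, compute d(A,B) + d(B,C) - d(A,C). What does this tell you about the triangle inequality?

d(A,B) = √(4² + 0²) = √16 = 4, d(B,C) = √(3² + 1²) = √10 ≈ 3.1623, d(A,C) = √(1² + 1²) = √2 ≈ 1.4142.
d(A,B) + d(B,C) - d(A,C) = 4 + 3.1623 - 1.4142 = 7.1623 - 1.4142 = 5.7481 (to 4 decimal places). This is ≥ 0, so the triangle inequality holds for these points.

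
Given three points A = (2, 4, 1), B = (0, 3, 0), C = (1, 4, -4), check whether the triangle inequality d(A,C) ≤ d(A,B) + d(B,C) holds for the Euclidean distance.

d(A,B) = √(2² + 1² + 1²) = √6 ≈ 2.4495, d(B,C) = √(1² + 1² + 4²) = √18 ≈ 4.2426, d(A,C) = √(1² + 0² + 5²) = √26 ≈ 5.099.
d(A,C) ≈ 5.099 ≤ 2.4495 + 4.2426 = 6.6921. Triangle inequality is satisfied.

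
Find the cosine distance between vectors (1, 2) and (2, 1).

With u = (1, 2), v = (2, 1):
u·v = 1·2 + 2·1 = 2 + 2 = 4.
|u| = √(1² + 2²) = √5, |v| = √(2² + 1²) = √5, so |u||v| = √(5·5) = √25 = 5.
cos θ = (u·v)/(|u||v|) = 4/5 = 0.8
Cosine distance = 1 - cos θ = 1 - 0.8 = 0.2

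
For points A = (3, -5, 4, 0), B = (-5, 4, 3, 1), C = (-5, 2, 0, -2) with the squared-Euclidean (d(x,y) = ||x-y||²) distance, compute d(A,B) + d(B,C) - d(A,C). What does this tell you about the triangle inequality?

d(A,B) = 8² + 9² + 1² + 1² = 147, d(B,C) = 0² + 2² + 3² + 3² = 22, d(A,C) = 8² + 7² + 4² + 2² = 133.
d(A,B) + d(B,C) - d(A,C) = 147 + 22 - 133 = 169 - 133 = 36. This is ≥ 0, so the triangle inequality holds for these points.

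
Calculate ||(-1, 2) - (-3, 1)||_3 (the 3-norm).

(Σ|x_i - y_i|^3)^(1/3) = (|-1 - (-3)|^3 + |2 - 1|^3)^(1/3)
= (2^3 + 1^3)^(1/3) = (8 + 1)^(1/3) = (9)^(1/3) ≈ 2.0801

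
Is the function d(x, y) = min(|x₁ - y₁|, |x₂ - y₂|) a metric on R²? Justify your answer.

No. d fails identity of indiscernibles: take x = (3, 0) and y = (3, 3). Then d(x,y) = min(|3 - 3|, |0 - 3|) = min(0, 3) = 0, yet x ≠ y.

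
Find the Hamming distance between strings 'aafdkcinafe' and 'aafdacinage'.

Differing positions: 5, 10. Hamming distance = 2.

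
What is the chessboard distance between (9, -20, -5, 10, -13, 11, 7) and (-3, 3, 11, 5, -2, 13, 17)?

max(|x_i - y_i|) = max(|9 - (-3)|, |-20 - 3|, |-5 - 11|, |10 - 5|, |-13 - (-2)|, |11 - 13|, |7 - 17|) = max(12, 23, 16, 5, 11, 2, 10) = 23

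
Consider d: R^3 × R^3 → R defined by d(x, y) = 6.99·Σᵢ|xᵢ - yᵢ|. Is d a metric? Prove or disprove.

Yes. The L1 (Manhattan) norm induces a metric on R^3, and multiplying a metric by a positive constant 6.99 > 0 preserves all four axioms: non-negativity (6.99·||x-y|| ≥ 0), identity (6.99·||x-y|| = 0 ⟺ ||x-y|| = 0 ⟺ x = y), symmetry (||x-y|| = ||y-x||), and the triangle inequality (6.99·||x-z|| ≤ 6.99·||x-y|| + 6.99·||y-z||). So d is a metric.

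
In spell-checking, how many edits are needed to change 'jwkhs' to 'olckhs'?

Let D[i][j] be the edit distance between the first i characters of 'jwkhs' and the first j characters of 'olckhs', with D[i][0] = i, D[0][j] = j, and D[i][j] = D[i-1][j-1] if the characters match, else 1 + min(D[i-1][j], D[i][j-1], D[i-1][j-1]). Filling the table (rows: prefixes of 'jwkhs', columns: prefixes of 'olckhs'):
     ε  o  l  c  k  h  s
  ε  0  1  2  3  4  5  6
  j  1  1  2  3  4  5  6
  w  2  2  2  3  4  5  6
  k  3  3  3  3  3  4  5
  h  4  4  4  4  4  3  4
  s  5  5  5  5  5  4  3
The bottom-right entry gives D[5][6] = 3, so no sequence of fewer than 3 edits works. Backtracking through the table gives one optimal edit sequence (3 edits):
  jwkhs → ojwkhs (ins o @1)
  ojwkhs → olwkhs (sub j→l @2)
  olwkhs → olckhs (sub w→c @3)
Edit distance = 3.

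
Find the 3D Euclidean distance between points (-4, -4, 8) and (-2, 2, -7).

√(Σ(x_i - y_i)²) = √((-4 - (-2))² + (-4 - 2)² + (8 - (-7))²)
= √((-2)² + (-6)² + 15²) = √(4 + 36 + 225) = √265 ≈ 16.2788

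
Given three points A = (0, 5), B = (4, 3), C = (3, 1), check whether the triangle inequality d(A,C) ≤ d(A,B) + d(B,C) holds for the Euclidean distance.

d(A,B) = √(4² + 2²) = √20 ≈ 4.4721, d(B,C) = √(1² + 2²) = √5 ≈ 2.2361, d(A,C) = √(3² + 4²) = √25 = 5.
d(A,C) = 5 ≤ 4.4721 + 2.2361 = 6.7082. Triangle inequality is satisfied.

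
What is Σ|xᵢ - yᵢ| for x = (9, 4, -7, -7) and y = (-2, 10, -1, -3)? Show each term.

Σ|x_i - y_i| = |9 - (-2)| + |4 - 10| + |-7 - (-1)| + |-7 - (-3)| = 11 + 6 + 6 + 4 = 27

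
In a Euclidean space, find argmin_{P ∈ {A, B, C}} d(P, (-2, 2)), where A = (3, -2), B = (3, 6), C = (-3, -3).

Distances: d(A) ≈ 6.4031, d(B) ≈ 6.4031, d(C) ≈ 5.099. Nearest: C = (-3, -3) with distance 5.099.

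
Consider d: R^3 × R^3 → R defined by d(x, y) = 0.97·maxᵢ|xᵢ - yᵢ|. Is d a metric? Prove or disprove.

Yes. The L∞ (Chebyshev) norm induces a metric on R^3, and multiplying a metric by a positive constant 0.97 > 0 preserves all four axioms: non-negativity (0.97·||x-y|| ≥ 0), identity (0.97·||x-y|| = 0 ⟺ ||x-y|| = 0 ⟺ x = y), symmetry (||x-y|| = ||y-x||), and the triangle inequality (0.97·||x-z|| ≤ 0.97·||x-y|| + 0.97·||y-z||). So d is a metric.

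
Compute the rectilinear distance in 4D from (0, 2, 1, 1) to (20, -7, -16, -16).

Σ|x_i - y_i| = |0 - 20| + |2 - (-7)| + |1 - (-16)| + |1 - (-16)| = 20 + 9 + 17 + 17 = 63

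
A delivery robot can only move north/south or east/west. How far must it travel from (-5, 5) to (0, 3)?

Σ|x_i - y_i| = |-5 - 0| + |5 - 3| = 5 + 2 = 7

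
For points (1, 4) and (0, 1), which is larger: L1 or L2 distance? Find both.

L1 = |1 - 0| + |4 - 1| = 1 + 3 = 4
L2 = √(1² + 3²) = √10 ≈ 3.1623
L1 ≥ L2 always (equality iff movement is along one axis); L1 > L2 here.
Ratio L1/L2 = 4/√10 ≈ 1.2649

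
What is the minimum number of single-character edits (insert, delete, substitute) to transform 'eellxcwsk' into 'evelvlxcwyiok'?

Let D[i][j] be the edit distance between the first i characters of 'eellxcwsk' and the first j characters of 'evelvlxcwyiok', with D[i][0] = i, D[0][j] = j, and D[i][j] = D[i-1][j-1] if the characters match, else 1 + min(D[i-1][j], D[i][j-1], D[i-1][j-1]). Filling the table (rows: prefixes of 'eellxcwsk', columns: prefixes of 'evelvlxcwyiok'):
     ε  e  v  e  l  v  l  x  c  w  y  i  o  k
  ε  0  1  2  3  4  5  6  7  8  9 10 11 12 13
  e  1  0  1  2  3  4  5  6  7  8  9 10 11 12
  e  2  1  1  1  2  3  4  5  6  7  8  9 10 11
  l  3  2  2  2  1  2  3  4  5  6  7  8  9 10
  l  4  3  3  3  2  2  2  3  4  5  6  7  8  9
  x  5  4  4  4  3  3  3  2  3  4  5  6  7  8
  c  6  5  5  5  4  4  4  3  2  3  4  5  6  7
  w  7  6  6  6  5  5  5  4  3  2  3  4  5  6
  s  8  7  7  7  6  6  6  5  4  3  3  4  5  6
  k  9  8  8  8  7  7  7  6  5  4  4  4  5  5
The bottom-right entry gives D[9][13] = 5, so no sequence of fewer than 5 edits works. Backtracking through the table gives one optimal edit sequence (5 edits):
  eellxcwsk → evellxcwsk (ins v @2)
  evellxcwsk → evelvlxcwsk (ins v @5)
  evelvlxcwsk → evelvlxcwysk (ins y @10)
  evelvlxcwysk → evelvlxcwyisk (ins i @11)
  evelvlxcwyisk → evelvlxcwyiok (sub s→o @12)
Edit distance = 5.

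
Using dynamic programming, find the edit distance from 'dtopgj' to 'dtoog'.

Let D[i][j] be the edit distance between the first i characters of 'dtopgj' and the first j characters of 'dtoog', with D[i][0] = i, D[0][j] = j, and D[i][j] = D[i-1][j-1] if the characters match, else 1 + min(D[i-1][j], D[i][j-1], D[i-1][j-1]). Filling the table (rows: prefixes of 'dtopgj', columns: prefixes of 'dtoog'):
     ε  d  t  o  o  g
  ε  0  1  2  3  4  5
  d  1  0  1  2  3  4
  t  2  1  0  1  2  3
  o  3  2  1  0  1  2
  p  4  3  2  1  1  2
  g  5  4  3  2  2  1
  j  6  5  4  3  3  2
The bottom-right entry gives D[6][5] = 2, so no sequence of fewer than 2 edits works. Backtracking through the table gives one optimal edit sequence (2 edits):
  dtopgj → dtoogj (sub p→o @4)
  dtoogj → dtoog (del j @6)
Edit distance = 2.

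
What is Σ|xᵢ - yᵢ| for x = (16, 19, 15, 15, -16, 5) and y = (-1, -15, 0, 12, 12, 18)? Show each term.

Σ|x_i - y_i| = |16 - (-1)| + |19 - (-15)| + |15 - 0| + |15 - 12| + |-16 - 12| + |5 - 18| = 17 + 34 + 15 + 3 + 28 + 13 = 110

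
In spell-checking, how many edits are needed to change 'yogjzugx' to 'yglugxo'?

Let D[i][j] be the edit distance between the first i characters of 'yogjzugx' and the first j characters of 'yglugxo', with D[i][0] = i, D[0][j] = j, and D[i][j] = D[i-1][j-1] if the characters match, else 1 + min(D[i-1][j], D[i][j-1], D[i-1][j-1]). Filling the table (rows: prefixes of 'yogjzugx', columns: prefixes of 'yglugxo'):
     ε  y  g  l  u  g  x  o
  ε  0  1  2  3  4  5  6  7
  y  1  0  1  2  3  4  5  6
  o  2  1  1  2  3  4  5  5
  g  3  2  1  2  3  3  4  5
  j  4  3  2  2  3  4  4  5
  z  5  4  3  3  3  4  5  5
  u  6  5  4  4  3  4  5  6
  g  7  6  5  5  4  3  4  5
  x  8  7  6  6  5  4  3  4
The bottom-right entry gives D[8][7] = 4, so no sequence of fewer than 4 edits works. Backtracking through the table gives one optimal edit sequence (4 edits):
  yogjzugx → ygjzugx (del o @2)
  ygjzugx → ygzugx (del j @3)
  ygzugx → yglugx (sub z→l @3)
  yglugx → yglugxo (ins o @7)
Edit distance = 4.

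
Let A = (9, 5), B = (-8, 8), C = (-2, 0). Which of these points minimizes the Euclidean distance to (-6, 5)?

Distances: d(A) = 15, d(B) ≈ 3.6056, d(C) ≈ 6.4031. Nearest: B = (-8, 8) with distance 3.6056.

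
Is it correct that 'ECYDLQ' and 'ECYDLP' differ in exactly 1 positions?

Differing positions: 6. Hamming distance = 1, so the claim is true.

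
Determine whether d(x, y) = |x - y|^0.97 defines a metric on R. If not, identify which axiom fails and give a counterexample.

Yes. With 0 < p = 0.97 ≤ 1, d(x,y) = |x-y|^0.97 is a metric on R. Non-negativity and symmetry are immediate; |x-y|^0.97 = 0 ⟺ |x-y| = 0 ⟺ x = y. For the triangle inequality, the function t ↦ t^0.97 is subadditive on [0,∞) when p ≤ 1, so |x-z|^0.97 ≤ (|x-y| + |y-z|)^0.97 ≤ |x-y|^0.97 + |y-z|^0.97.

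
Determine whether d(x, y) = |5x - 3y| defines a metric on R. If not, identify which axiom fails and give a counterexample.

No. d fails symmetry: d(2, 7) = |5·2 - 3·7| = |-11| = 11, but d(7, 2) = |5·7 - 3·2| = |29| = 29. Since 11 ≠ 29, d(x,y) ≠ d(y,x) in general.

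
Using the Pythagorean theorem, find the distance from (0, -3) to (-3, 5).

√(Σ(x_i - y_i)²) = √((0 - (-3))² + (-3 - 5)²)
= √(3² + (-8)²) = √(9 + 64) = √73 ≈ 8.544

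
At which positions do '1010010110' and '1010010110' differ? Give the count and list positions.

Differing positions: none. Hamming distance = 0.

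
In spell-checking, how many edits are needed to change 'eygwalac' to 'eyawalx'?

Let D[i][j] be the edit distance between the first i characters of 'eygwalac' and the first j characters of 'eyawalx', with D[i][0] = i, D[0][j] = j, and D[i][j] = D[i-1][j-1] if the characters match, else 1 + min(D[i-1][j], D[i][j-1], D[i-1][j-1]). Filling the table (rows: prefixes of 'eygwalac', columns: prefixes of 'eyawalx'):
     ε  e  y  a  w  a  l  x
  ε  0  1  2  3  4  5  6  7
  e  1  0  1  2  3  4  5  6
  y  2  1  0  1  2  3  4  5
  g  3  2  1  1  2  3  4  5
  w  4  3  2  2  1  2  3  4
  a  5  4  3  2  2  1  2  3
  l  6  5  4  3  3  2  1  2
  a  7  6  5  4  4  3  2  2
  c  8  7  6  5  5  4  3  3
The bottom-right entry gives D[8][7] = 3, so no sequence of fewer than 3 edits works. Backtracking through the table gives one optimal edit sequence (3 edits):
  eygwalac → eyawalac (sub g→a @3)
  eyawalac → eyawalc (del a @7)
  eyawalc → eyawalx (sub c→x @7)
Edit distance = 3.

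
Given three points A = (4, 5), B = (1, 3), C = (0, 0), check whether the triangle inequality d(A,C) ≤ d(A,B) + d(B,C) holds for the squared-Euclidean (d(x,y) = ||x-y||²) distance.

d(A,B) = 3² + 2² = 13, d(B,C) = 1² + 3² = 10, d(A,C) = 4² + 5² = 41.
d(A,C) = 41 > 13 + 10 = 23. Triangle inequality is VIOLATED. (Squared-Euclidean is not a metric — this is a counterexample.)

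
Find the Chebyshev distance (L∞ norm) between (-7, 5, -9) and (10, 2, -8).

max(|x_i - y_i|) = max(|-7 - 10|, |5 - 2|, |-9 - (-8)|) = max(17, 3, 1) = 17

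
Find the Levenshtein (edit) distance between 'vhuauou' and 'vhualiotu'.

Let D[i][j] be the edit distance between the first i characters of 'vhuauou' and the first j characters of 'vhualiotu', with D[i][0] = i, D[0][j] = j, and D[i][j] = D[i-1][j-1] if the characters match, else 1 + min(D[i-1][j], D[i][j-1], D[i-1][j-1]). Filling the table (rows: prefixes of 'vhuauou', columns: prefixes of 'vhualiotu'):
     ε  v  h  u  a  l  i  o  t  u
  ε  0  1  2  3  4  5  6  7  8  9
  v  1  0  1  2  3  4  5  6  7  8
  h  2  1  0  1  2  3  4  5  6  7
  u  3  2  1  0  1  2  3  4  5  6
  a  4  3  2  1  0  1  2  3  4  5
  u  5  4  3  2  1  1  2  3  4  4
  o  6  5  4  3  2  2  2  2  3  4
  u  7  6  5  4  3  3  3  3  3  3
The bottom-right entry gives D[7][9] = 3, so no sequence of fewer than 3 edits works. Backtracking through the table gives one optimal edit sequence (3 edits):
  vhuauou → vhualuou (ins l @5)
  vhualuou → vhualiou (sub u→i @6)
  vhualiou → vhualiotu (ins t @8)
Edit distance = 3.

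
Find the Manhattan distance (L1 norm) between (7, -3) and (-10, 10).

Σ|x_i - y_i| = |7 - (-10)| + |-3 - 10| = 17 + 13 = 30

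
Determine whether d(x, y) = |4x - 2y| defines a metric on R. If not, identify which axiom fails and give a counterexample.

No. d fails symmetry: d(1, 9) = |4·1 - 2·9| = |-14| = 14, but d(9, 1) = |4·9 - 2·1| = |34| = 34. Since 14 ≠ 34, d(x,y) ≠ d(y,x) in general.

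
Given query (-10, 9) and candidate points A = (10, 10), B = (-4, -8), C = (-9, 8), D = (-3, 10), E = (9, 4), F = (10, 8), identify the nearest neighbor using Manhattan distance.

Distances: d(A) = 21, d(B) = 23, d(C) = 2, d(D) = 8, d(E) = 24, d(F) = 21. Nearest: C = (-9, 8) with distance 2.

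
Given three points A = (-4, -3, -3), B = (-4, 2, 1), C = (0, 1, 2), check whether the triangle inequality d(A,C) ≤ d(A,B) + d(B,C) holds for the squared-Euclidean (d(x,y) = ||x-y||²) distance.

d(A,B) = 0² + 5² + 4² = 41, d(B,C) = 4² + 1² + 1² = 18, d(A,C) = 4² + 4² + 5² = 57.
d(A,C) = 57 ≤ 41 + 18 = 59. Triangle inequality is satisfied.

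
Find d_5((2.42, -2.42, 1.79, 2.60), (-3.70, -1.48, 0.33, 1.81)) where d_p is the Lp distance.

(Σ|x_i - y_i|^5)^(1/5) = (|2.42 - (-3.7)|^5 + |-2.42 - (-1.48)|^5 + |1.79 - 0.33|^5 + |2.6 - 1.81|^5)^(1/5)
= (6.12^5 + 0.94^5 + 1.46^5 + 0.79^5)^(1/5) ≈ (8585.3323 + 0.7339 + 6.6338 + 0.3077)^(1/5) = (8593.0077)^(1/5) ≈ 6.1211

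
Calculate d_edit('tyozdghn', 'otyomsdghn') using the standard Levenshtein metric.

Let D[i][j] be the edit distance between the first i characters of 'tyozdghn' and the first j characters of 'otyomsdghn', with D[i][0] = i, D[0][j] = j, and D[i][j] = D[i-1][j-1] if the characters match, else 1 + min(D[i-1][j], D[i][j-1], D[i-1][j-1]). Filling the table (rows: prefixes of 'tyozdghn', columns: prefixes of 'otyomsdghn'):
     ε  o  t  y  o  m  s  d  g  h  n
  ε  0  1  2  3  4  5  6  7  8  9 10
  t  1  1  1  2  3  4  5  6  7  8  9
  y  2  2  2  1  2  3  4  5  6  7  8
  o  3  2  3  2  1  2  3  4  5  6  7
  z  4  3  3  3  2  2  3  4  5  6  7
  d  5  4  4  4  3  3  3  3  4  5  6
  g  6  5  5  5  4  4  4  4  3  4  5
  h  7  6  6  6  5  5  5  5  4  3  4
  n  8  7  7  7  6  6  6  6  5  4  3
The bottom-right entry gives D[8][10] = 3, so no sequence of fewer than 3 edits works. Backtracking through the table gives one optimal edit sequence (3 edits):
  tyozdghn → otyozdghn (ins o @1)
  otyozdghn → otyomzdghn (ins m @5)
  otyomzdghn → otyomsdghn (sub z→s @6)
Edit distance = 3.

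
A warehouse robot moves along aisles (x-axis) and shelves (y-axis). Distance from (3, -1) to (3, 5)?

Σ|x_i - y_i| = |3 - 3| + |-1 - 5| = 0 + 6 = 6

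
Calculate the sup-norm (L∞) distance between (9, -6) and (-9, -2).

max(|x_i - y_i|) = max(|9 - (-9)|, |-6 - (-2)|) = max(18, 4) = 18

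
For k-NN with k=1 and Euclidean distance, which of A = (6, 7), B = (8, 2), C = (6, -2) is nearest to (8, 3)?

Distances: d(A) ≈ 4.4721, d(B) = 1, d(C) ≈ 5.3852. Nearest: B = (8, 2) with distance 1.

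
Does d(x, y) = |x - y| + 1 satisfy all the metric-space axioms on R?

No. d fails identity of indiscernibles (specifically d(x,x) = 0): d(6, 6) = |6 - 6| + 1 = 0 + 1 = 1 ≠ 0.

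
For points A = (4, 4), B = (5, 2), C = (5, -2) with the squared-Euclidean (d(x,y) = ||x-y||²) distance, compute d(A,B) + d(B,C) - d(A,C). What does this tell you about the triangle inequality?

d(A,B) = 1² + 2² = 5, d(B,C) = 0² + 4² = 16, d(A,C) = 1² + 6² = 37.
d(A,B) + d(B,C) - d(A,C) = 5 + 16 - 37 = 21 - 37 = -16. This is < 0, so the triangle inequality FAILS for these points (squared-Euclidean is not a metric).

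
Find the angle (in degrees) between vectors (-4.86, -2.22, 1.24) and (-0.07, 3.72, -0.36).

With u = (-4.86, -2.22, 1.24), v = (-0.07, 3.72, -0.36):
u·v = (-4.86)·(-0.07) + (-2.22)·3.72 + 1.24·(-0.36) = 0.3402 + (-8.2584) + (-0.4464) = -8.3646.
|u| = √((-4.86)² + (-2.22)² + 1.24²) = √(23.6196 + 4.9284 + 1.5376) = √30.0856, |v| = √((-0.07)² + 3.72² + (-0.36)²) = √(0.0049 + 13.8384 + 0.1296) = √13.9729.
cos θ = (u·v)/(|u||v|) = -8.3646/(√30.0856·√13.9729) ≈ -0.407965
θ = arccos(-0.407965) ≈ 114.08°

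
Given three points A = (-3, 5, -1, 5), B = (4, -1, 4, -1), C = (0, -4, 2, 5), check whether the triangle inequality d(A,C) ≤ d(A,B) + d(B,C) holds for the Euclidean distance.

d(A,B) = √(7² + 6² + 5² + 6²) = √146 ≈ 12.083, d(B,C) = √(4² + 3² + 2² + 6²) = √65 ≈ 8.0623, d(A,C) = √(3² + 9² + 3² + 0²) = √99 ≈ 9.9499.
d(A,C) ≈ 9.9499 ≤ 12.083 + 8.0623 = 20.1453. Triangle inequality is satisfied.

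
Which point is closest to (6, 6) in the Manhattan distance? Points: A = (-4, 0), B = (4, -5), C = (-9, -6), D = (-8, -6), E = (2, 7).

Distances: d(A) = 16, d(B) = 13, d(C) = 27, d(D) = 26, d(E) = 5. Nearest: E = (2, 7) with distance 5.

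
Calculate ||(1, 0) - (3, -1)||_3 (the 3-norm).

(Σ|x_i - y_i|^3)^(1/3) = (|1 - 3|^3 + |0 - (-1)|^3)^(1/3)
= (2^3 + 1^3)^(1/3) = (8 + 1)^(1/3) = (9)^(1/3) ≈ 2.0801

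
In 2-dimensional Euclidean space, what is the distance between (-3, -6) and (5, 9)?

√(Σ(x_i - y_i)²) = √((-3 - 5)² + (-6 - 9)²)
= √((-8)² + (-15)²) = √(64 + 225) = √289 = 17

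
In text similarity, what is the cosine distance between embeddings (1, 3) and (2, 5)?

With u = (1, 3), v = (2, 5):
u·v = 1·2 + 3·5 = 2 + 15 = 17.
|u| = √(1² + 3²) = √10, |v| = √(2² + 5²) = √29, so |u||v| = √(10·29) = √290.
cos θ = (u·v)/(|u||v|) = 17/√290 ≈ 0.9983
Cosine distance = 1 - cos θ ≈ 1 - 0.9983 = 0.0017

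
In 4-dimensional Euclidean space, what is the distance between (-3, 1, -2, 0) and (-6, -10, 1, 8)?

√(Σ(x_i - y_i)²) = √((-3 - (-6))² + (1 - (-10))² + (-2 - 1)² + (0 - 8)²)
= √(3² + 11² + (-3)² + (-8)²) = √(9 + 121 + 9 + 64) = √203 ≈ 14.2478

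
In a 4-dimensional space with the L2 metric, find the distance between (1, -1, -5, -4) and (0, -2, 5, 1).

(Σ|x_i - y_i|^2)^(1/2) = (|1 - 0|^2 + |-1 - (-2)|^2 + |-5 - 5|^2 + |-4 - 1|^2)^(1/2)
= (1^2 + 1^2 + 10^2 + 5^2)^(1/2) = (1 + 1 + 100 + 25)^(1/2) = (127)^(1/2) ≈ 11.2694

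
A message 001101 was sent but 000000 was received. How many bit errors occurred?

Differing positions: 3, 4, 6. Hamming distance = 3.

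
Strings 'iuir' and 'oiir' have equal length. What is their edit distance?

Let D[i][j] be the edit distance between the first i characters of 'iuir' and the first j characters of 'oiir', with D[i][0] = i, D[0][j] = j, and D[i][j] = D[i-1][j-1] if the characters match, else 1 + min(D[i-1][j], D[i][j-1], D[i-1][j-1]). Filling the table (rows: prefixes of 'iuir', columns: prefixes of 'oiir'):
     ε  o  i  i  r
  ε  0  1  2  3  4
  i  1  1  1  2  3
  u  2  2  2  2  3
  i  3  3  2  2  3
  r  4  4  3  3  2
The bottom-right entry gives D[4][4] = 2, so no sequence of fewer than 2 edits works. Backtracking through the table gives one optimal edit sequence (2 edits):
  iuir → ouir (sub i→o @1)
  ouir → oiir (sub u→i @2)
Edit distance = 2.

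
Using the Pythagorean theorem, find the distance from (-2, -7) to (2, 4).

√(Σ(x_i - y_i)²) = √((-2 - 2)² + (-7 - 4)²)
= √((-4)² + (-11)²) = √(16 + 121) = √137 ≈ 11.7047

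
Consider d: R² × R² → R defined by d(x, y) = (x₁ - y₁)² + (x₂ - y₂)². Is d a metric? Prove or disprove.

No. The squared Euclidean distance fails the triangle inequality. Counterexample: x = (0, 0), y = (3, 4), z = (6, 8). d(x,z) = 6² + 8² = 100, but d(x,y) + d(y,z) = (3² + 4²) + (3² + 4²) = 25 + 25 = 50. Since 100 > 50, the triangle inequality is violated. (Note: √d, the ordinary Euclidean distance, IS a metric.)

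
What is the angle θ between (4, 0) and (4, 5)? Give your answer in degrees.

With u = (4, 0), v = (4, 5):
u·v = 4·4 + 0·5 = 16 + 0 = 16.
|u| = √(4² + 0²) = √16, |v| = √(4² + 5²) = √41, so |u||v| = √(16·41) = √656.
cos θ = (u·v)/(|u||v|) = 16/√656 ≈ 0.624695
θ = arccos(0.624695) ≈ 51.34°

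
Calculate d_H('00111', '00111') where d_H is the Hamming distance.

Differing positions: none. Hamming distance = 0.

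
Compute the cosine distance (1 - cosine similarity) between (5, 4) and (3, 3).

With u = (5, 4), v = (3, 3):
u·v = 5·3 + 4·3 = 15 + 12 = 27.
|u| = √(5² + 4²) = √41, |v| = √(3² + 3²) = √18, so |u||v| = √(41·18) = √738.
cos θ = (u·v)/(|u||v|) = 27/√738 ≈ 0.9939
Cosine distance = 1 - cos θ ≈ 1 - 0.9939 = 0.0061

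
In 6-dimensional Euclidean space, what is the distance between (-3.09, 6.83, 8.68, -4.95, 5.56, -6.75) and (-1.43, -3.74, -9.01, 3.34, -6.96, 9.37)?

√(Σ(x_i - y_i)²) = √((-3.09 - (-1.43))² + (6.83 - (-3.74))² + (8.68 - (-9.01))² + (-4.95 - 3.34)² + (5.56 - (-6.96))² + (-6.75 - 9.37)²)
= √((-1.66)² + 10.57² + 17.69² + (-8.29)² + 12.52² + (-16.12)²) = √(2.7556 + 111.7249 + 312.9361 + 68.7241 + 156.7504 + 259.8544) = √912.7455 ≈ 30.2117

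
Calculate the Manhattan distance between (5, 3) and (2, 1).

Σ|x_i - y_i| = |5 - 2| + |3 - 1| = 3 + 2 = 5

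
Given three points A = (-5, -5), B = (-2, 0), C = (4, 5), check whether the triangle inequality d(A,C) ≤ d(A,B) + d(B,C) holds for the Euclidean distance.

d(A,B) = √(3² + 5²) = √34 ≈ 5.831, d(B,C) = √(6² + 5²) = √61 ≈ 7.8102, d(A,C) = √(9² + 10²) = √181 ≈ 13.4536.
d(A,C) ≈ 13.4536 ≤ 5.831 + 7.8102 = 13.6412. Triangle inequality is satisfied.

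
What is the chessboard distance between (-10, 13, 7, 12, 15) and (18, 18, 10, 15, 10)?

max(|x_i - y_i|) = max(|-10 - 18|, |13 - 18|, |7 - 10|, |12 - 15|, |15 - 10|) = max(28, 5, 3, 3, 5) = 28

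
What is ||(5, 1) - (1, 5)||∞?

max(|x_i - y_i|) = max(|5 - 1|, |1 - 5|) = max(4, 4) = 4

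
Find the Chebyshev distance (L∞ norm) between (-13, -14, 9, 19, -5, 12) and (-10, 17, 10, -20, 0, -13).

max(|x_i - y_i|) = max(|-13 - (-10)|, |-14 - 17|, |9 - 10|, |19 - (-20)|, |-5 - 0|, |12 - (-13)|) = max(3, 31, 1, 39, 5, 25) = 39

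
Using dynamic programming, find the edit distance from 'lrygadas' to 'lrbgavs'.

Let D[i][j] be the edit distance between the first i characters of 'lrygadas' and the first j characters of 'lrbgavs', with D[i][0] = i, D[0][j] = j, and D[i][j] = D[i-1][j-1] if the characters match, else 1 + min(D[i-1][j], D[i][j-1], D[i-1][j-1]). Filling the table (rows: prefixes of 'lrygadas', columns: prefixes of 'lrbgavs'):
     ε  l  r  b  g  a  v  s
  ε  0  1  2  3  4  5  6  7
  l  1  0  1  2  3  4  5  6
  r  2  1  0  1  2  3  4  5
  y  3  2  1  1  2  3  4  5
  g  4  3  2  2  1  2  3  4
  a  5  4  3  3  2  1  2  3
  d  6  5  4  4  3  2  2  3
  a  7  6  5  5  4  3  3  3
  s  8  7  6  6  5  4  4  3
The bottom-right entry gives D[8][7] = 3, so no sequence of fewer than 3 edits works. Backtracking through the table gives one optimal edit sequence (3 edits):
  lrygadas → lrbgadas (sub y→b @3)
  lrbgadas → lrbgaas (del d @6)
  lrbgaas → lrbgavs (sub a→v @6)
Edit distance = 3.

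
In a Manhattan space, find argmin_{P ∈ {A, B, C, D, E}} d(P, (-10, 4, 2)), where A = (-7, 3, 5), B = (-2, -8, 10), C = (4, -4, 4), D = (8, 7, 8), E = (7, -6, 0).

Distances: d(A) = 7, d(B) = 28, d(C) = 24, d(D) = 27, d(E) = 29. Nearest: A = (-7, 3, 5) with distance 7.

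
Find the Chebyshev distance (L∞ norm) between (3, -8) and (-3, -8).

max(|x_i - y_i|) = max(|3 - (-3)|, |-8 - (-8)|) = max(6, 0) = 6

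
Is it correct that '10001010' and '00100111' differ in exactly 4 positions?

Differing positions: 1, 3, 5, 6, 8. Hamming distance = 5, so the claim that d_H = 4 is false.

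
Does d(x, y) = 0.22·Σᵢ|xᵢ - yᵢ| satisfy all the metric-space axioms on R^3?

Yes. The L1 (Manhattan) norm induces a metric on R^3, and multiplying a metric by a positive constant 0.22 > 0 preserves all four axioms: non-negativity (0.22·||x-y|| ≥ 0), identity (0.22·||x-y|| = 0 ⟺ ||x-y|| = 0 ⟺ x = y), symmetry (||x-y|| = ||y-x||), and the triangle inequality (0.22·||x-z|| ≤ 0.22·||x-y|| + 0.22·||y-z||). So d is a metric.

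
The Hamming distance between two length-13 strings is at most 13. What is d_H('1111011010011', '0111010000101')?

Differing positions: 1, 7, 9, 11, 12. Hamming distance = 5. The maximum possible Hamming distance for length-13 strings is 13, so d_H/13 = 5/13 ≈ 0.3846.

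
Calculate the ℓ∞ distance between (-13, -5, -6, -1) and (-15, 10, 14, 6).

max(|x_i - y_i|) = max(|-13 - (-15)|, |-5 - 10|, |-6 - 14|, |-1 - 6|) = max(2, 15, 20, 7) = 20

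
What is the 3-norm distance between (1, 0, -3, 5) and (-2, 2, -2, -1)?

(Σ|x_i - y_i|^3)^(1/3) = (|1 - (-2)|^3 + |0 - 2|^3 + |-3 - (-2)|^3 + |5 - (-1)|^3)^(1/3)
= (3^3 + 2^3 + 1^3 + 6^3)^(1/3) = (27 + 8 + 1 + 216)^(1/3) = (252)^(1/3) ≈ 6.3164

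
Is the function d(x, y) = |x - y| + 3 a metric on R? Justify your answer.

No. d fails identity of indiscernibles (specifically d(x,x) = 0): d(-7, -7) = |-7 - (-7)| + 3 = 0 + 3 = 3 ≠ 0.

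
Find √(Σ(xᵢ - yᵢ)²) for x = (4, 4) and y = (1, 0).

√(Σ(x_i - y_i)²) = √((4 - 1)² + (4 - 0)²)
= √(3² + 4²) = √(9 + 16) = √25 = 5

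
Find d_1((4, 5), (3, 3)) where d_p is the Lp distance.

Σ|x_i - y_i| = |4 - 3| + |5 - 3| = 1 + 2 = 3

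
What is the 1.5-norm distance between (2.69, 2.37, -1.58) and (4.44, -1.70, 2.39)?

(Σ|x_i - y_i|^1.5)^(1/1.5) = (|2.69 - 4.44|^1.5 + |2.37 - (-1.7)|^1.5 + |-1.58 - 2.39|^1.5)^(1/1.5)
= (1.75^1.5 + 4.07^1.5 + 3.97^1.5)^(1/1.5) ≈ (2.315 + 8.2109 + 7.9102)^(1/1.5) = (18.4361)^(1/1.5) ≈ 6.9788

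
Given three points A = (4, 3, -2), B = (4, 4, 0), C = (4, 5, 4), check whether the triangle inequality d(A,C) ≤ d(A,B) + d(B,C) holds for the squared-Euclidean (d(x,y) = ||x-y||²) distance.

d(A,B) = 0² + 1² + 2² = 5, d(B,C) = 0² + 1² + 4² = 17, d(A,C) = 0² + 2² + 6² = 40.
d(A,C) = 40 > 5 + 17 = 22. Triangle inequality is VIOLATED. (Squared-Euclidean is not a metric — this is a counterexample.)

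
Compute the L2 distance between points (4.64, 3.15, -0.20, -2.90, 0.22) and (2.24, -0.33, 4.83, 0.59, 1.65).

(Σ|x_i - y_i|^2)^(1/2) = (|4.64 - 2.24|^2 + |3.15 - (-0.33)|^2 + |-0.2 - 4.83|^2 + |-2.9 - 0.59|^2 + |0.22 - 1.65|^2)^(1/2)
= (2.4^2 + 3.48^2 + 5.03^2 + 3.49^2 + 1.43^2)^(1/2) = (5.76 + 12.1104 + 25.3009 + 12.1801 + 2.0449)^(1/2) = (57.3963)^(1/2) ≈ 7.576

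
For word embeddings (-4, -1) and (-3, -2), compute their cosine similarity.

With u = (-4, -1), v = (-3, -2):
u·v = (-4)·(-3) + (-1)·(-2) = 12 + 2 = 14.
|u| = √((-4)² + (-1)²) = √17, |v| = √((-3)² + (-2)²) = √13, so |u||v| = √(17·13) = √221.
cos θ = (u·v)/(|u||v|) = 14/√221 ≈ 0.9417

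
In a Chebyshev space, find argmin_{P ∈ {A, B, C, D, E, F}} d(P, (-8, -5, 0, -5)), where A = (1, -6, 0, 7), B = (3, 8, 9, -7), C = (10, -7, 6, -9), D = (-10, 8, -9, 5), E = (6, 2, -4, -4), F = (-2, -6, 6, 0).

Distances: d(A) = 12, d(B) = 13, d(C) = 18, d(D) = 13, d(E) = 14, d(F) = 6. Nearest: F = (-2, -6, 6, 0) with distance 6.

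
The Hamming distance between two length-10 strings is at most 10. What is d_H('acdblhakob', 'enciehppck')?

Differing positions: 1, 2, 3, 4, 5, 7, 8, 9, 10. Hamming distance = 9. The maximum possible Hamming distance for length-10 strings is 10, so d_H/10 = 9/10 = 0.9.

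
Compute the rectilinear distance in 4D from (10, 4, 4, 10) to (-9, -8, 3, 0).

Σ|x_i - y_i| = |10 - (-9)| + |4 - (-8)| + |4 - 3| + |10 - 0| = 19 + 12 + 1 + 10 = 42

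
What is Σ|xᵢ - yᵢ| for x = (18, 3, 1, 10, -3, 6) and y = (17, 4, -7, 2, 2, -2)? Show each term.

Σ|x_i - y_i| = |18 - 17| + |3 - 4| + |1 - (-7)| + |10 - 2| + |-3 - 2| + |6 - (-2)| = 1 + 1 + 8 + 8 + 5 + 8 = 31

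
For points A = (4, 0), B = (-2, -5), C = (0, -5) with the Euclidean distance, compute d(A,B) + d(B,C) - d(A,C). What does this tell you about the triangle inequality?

d(A,B) = √(6² + 5²) = √61 ≈ 7.8102, d(B,C) = √(2² + 0²) = √4 = 2, d(A,C) = √(4² + 5²) = √41 ≈ 6.4031.
d(A,B) + d(B,C) - d(A,C) = 7.8102 + 2 - 6.4031 = 9.8102 - 6.4031 = 3.4071 (to 4 decimal places). This is ≥ 0, so the triangle inequality holds for these points.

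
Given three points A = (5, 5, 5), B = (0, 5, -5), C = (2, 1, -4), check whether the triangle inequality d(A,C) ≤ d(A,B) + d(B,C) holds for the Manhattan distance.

d(A,B) = 5 + 0 + 10 = 15, d(B,C) = 2 + 4 + 1 = 7, d(A,C) = 3 + 4 + 9 = 16.
d(A,C) = 16 ≤ 15 + 7 = 22. Triangle inequality is satisfied.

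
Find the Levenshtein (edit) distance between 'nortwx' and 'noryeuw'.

Let D[i][j] be the edit distance between the first i characters of 'nortwx' and the first j characters of 'noryeuw', with D[i][0] = i, D[0][j] = j, and D[i][j] = D[i-1][j-1] if the characters match, else 1 + min(D[i-1][j], D[i][j-1], D[i-1][j-1]). Filling the table (rows: prefixes of 'nortwx', columns: prefixes of 'noryeuw'):
     ε  n  o  r  y  e  u  w
  ε  0  1  2  3  4  5  6  7
  n  1  0  1  2  3  4  5  6
  o  2  1  0  1  2  3  4  5
  r  3  2  1  0  1  2  3  4
  t  4  3  2  1  1  2  3  4
  w  5  4  3  2  2  2  3  3
  x  6  5  4  3  3  3  3  4
The bottom-right entry gives D[6][7] = 4, so no sequence of fewer than 4 edits works. Backtracking through the table gives one optimal edit sequence (4 edits):
  nortwx → norytwx (ins y @4)
  norytwx → noryewx (sub t→e @5)
  noryewx → noryeux (sub w→u @6)
  noryeux → noryeuw (sub x→w @7)
Edit distance = 4.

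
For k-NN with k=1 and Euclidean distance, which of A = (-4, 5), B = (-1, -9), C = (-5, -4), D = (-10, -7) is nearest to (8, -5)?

Distances: d(A) ≈ 15.6205, d(B) ≈ 9.8489, d(C) ≈ 13.0384, d(D) ≈ 18.1108. Nearest: B = (-1, -9) with distance 9.8489.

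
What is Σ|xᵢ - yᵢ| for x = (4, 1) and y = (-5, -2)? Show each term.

Σ|x_i - y_i| = |4 - (-5)| + |1 - (-2)| = 9 + 3 = 12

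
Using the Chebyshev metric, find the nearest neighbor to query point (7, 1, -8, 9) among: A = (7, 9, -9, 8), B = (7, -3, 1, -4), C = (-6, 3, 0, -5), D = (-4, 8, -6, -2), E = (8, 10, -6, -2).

Distances: d(A) = 8, d(B) = 13, d(C) = 14, d(D) = 11, d(E) = 11. Nearest: A = (7, 9, -9, 8) with distance 8.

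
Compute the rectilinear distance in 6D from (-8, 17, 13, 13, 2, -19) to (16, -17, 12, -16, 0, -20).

Σ|x_i - y_i| = |-8 - 16| + |17 - (-17)| + |13 - 12| + |13 - (-16)| + |2 - 0| + |-19 - (-20)| = 24 + 34 + 1 + 29 + 2 + 1 = 91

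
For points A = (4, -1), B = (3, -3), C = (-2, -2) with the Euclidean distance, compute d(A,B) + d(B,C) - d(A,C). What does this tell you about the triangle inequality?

d(A,B) = √(1² + 2²) = √5 ≈ 2.2361, d(B,C) = √(5² + 1²) = √26 ≈ 5.099, d(A,C) = √(6² + 1²) = √37 ≈ 6.0828.
d(A,B) + d(B,C) - d(A,C) = 2.2361 + 5.099 - 6.0828 = 7.3351 - 6.0828 = 1.2523 (to 4 decimal places). This is ≥ 0, so the triangle inequality holds for these points.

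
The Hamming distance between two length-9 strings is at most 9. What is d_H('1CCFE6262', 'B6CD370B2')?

Differing positions: 1, 2, 4, 5, 6, 7, 8. Hamming distance = 7. The maximum possible Hamming distance for length-9 strings is 9, so d_H/9 = 7/9 ≈ 0.7778.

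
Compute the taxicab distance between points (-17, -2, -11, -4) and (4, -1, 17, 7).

Σ|x_i - y_i| = |-17 - 4| + |-2 - (-1)| + |-11 - 17| + |-4 - 7| = 21 + 1 + 28 + 11 = 61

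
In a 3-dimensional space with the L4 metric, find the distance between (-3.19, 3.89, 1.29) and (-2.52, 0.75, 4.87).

(Σ|x_i - y_i|^4)^(1/4) = (|-3.19 - (-2.52)|^4 + |3.89 - 0.75|^4 + |1.29 - 4.87|^4)^(1/4)
= (0.67^4 + 3.14^4 + 3.58^4)^(1/4) ≈ (0.2015 + 97.2117 + 164.2601)^(1/4) = (261.6733)^(1/4) ≈ 4.022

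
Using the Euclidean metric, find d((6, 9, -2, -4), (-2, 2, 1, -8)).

√(Σ(x_i - y_i)²) = √((6 - (-2))² + (9 - 2)² + (-2 - 1)² + (-4 - (-8))²)
= √(8² + 7² + (-3)² + 4²) = √(64 + 49 + 9 + 16) = √138 ≈ 11.7473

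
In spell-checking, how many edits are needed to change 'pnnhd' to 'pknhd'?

Let D[i][j] be the edit distance between the first i characters of 'pnnhd' and the first j characters of 'pknhd', with D[i][0] = i, D[0][j] = j, and D[i][j] = D[i-1][j-1] if the characters match, else 1 + min(D[i-1][j], D[i][j-1], D[i-1][j-1]). Filling the table (rows: prefixes of 'pnnhd', columns: prefixes of 'pknhd'):
     ε  p  k  n  h  d
  ε  0  1  2  3  4  5
  p  1  0  1  2  3  4
  n  2  1  1  1  2  3
  n  3  2  2  1  2  3
  h  4  3  3  2  1  2
  d  5  4  4  3  2  1
The bottom-right entry gives D[5][5] = 1, so no sequence of fewer than 1 edit works. Backtracking through the table gives one optimal edit sequence (1 edit):
  pnnhd → pknhd (sub n→k @2)
Edit distance = 1.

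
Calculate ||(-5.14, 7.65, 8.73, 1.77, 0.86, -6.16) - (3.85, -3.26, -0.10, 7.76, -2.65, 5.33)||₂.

√(Σ(x_i - y_i)²) = √((-5.14 - 3.85)² + (7.65 - (-3.26))² + (8.73 - (-0.1))² + (1.77 - 7.76)² + (0.86 - (-2.65))² + (-6.16 - 5.33)²)
= √((-8.99)² + 10.91² + 8.83² + (-5.99)² + 3.51² + (-11.49)²) = √(80.8201 + 119.0281 + 77.9689 + 35.8801 + 12.3201 + 132.0201) = √458.0374 ≈ 21.4018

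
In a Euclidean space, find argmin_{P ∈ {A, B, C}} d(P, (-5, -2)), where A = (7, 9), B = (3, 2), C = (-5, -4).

Distances: d(A) ≈ 16.2788, d(B) ≈ 8.9443, d(C) = 2. Nearest: C = (-5, -4) with distance 2.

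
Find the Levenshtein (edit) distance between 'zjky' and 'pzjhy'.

Let D[i][j] be the edit distance between the first i characters of 'zjky' and the first j characters of 'pzjhy', with D[i][0] = i, D[0][j] = j, and D[i][j] = D[i-1][j-1] if the characters match, else 1 + min(D[i-1][j], D[i][j-1], D[i-1][j-1]). Filling the table (rows: prefixes of 'zjky', columns: prefixes of 'pzjhy'):
     ε  p  z  j  h  y
  ε  0  1  2  3  4  5
  z  1  1  1  2  3  4
  j  2  2  2  1  2  3
  k  3  3  3  2  2  3
  y  4  4  4  3  3  2
The bottom-right entry gives D[4][5] = 2, so no sequence of fewer than 2 edits works. Backtracking through the table gives one optimal edit sequence (2 edits):
  zjky → pzjky (ins p @1)
  pzjky → pzjhy (sub k→h @4)
Edit distance = 2.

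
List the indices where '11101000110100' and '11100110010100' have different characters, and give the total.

Differing positions: 5, 6, 7, 9. Hamming distance = 4.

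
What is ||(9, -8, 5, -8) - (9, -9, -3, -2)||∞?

max(|x_i - y_i|) = max(|9 - 9|, |-8 - (-9)|, |5 - (-3)|, |-8 - (-2)|) = max(0, 1, 8, 6) = 8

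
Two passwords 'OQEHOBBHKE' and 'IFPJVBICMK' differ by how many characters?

Differing positions: 1, 2, 3, 4, 5, 7, 8, 9, 10. Hamming distance = 9.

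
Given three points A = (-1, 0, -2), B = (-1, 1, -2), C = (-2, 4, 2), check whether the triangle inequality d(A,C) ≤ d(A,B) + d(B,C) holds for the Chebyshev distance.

d(A,B) = max(0, 1, 0) = 1, d(B,C) = max(1, 3, 4) = 4, d(A,C) = max(1, 4, 4) = 4.
d(A,C) = 4 ≤ 1 + 4 = 5. Triangle inequality is satisfied.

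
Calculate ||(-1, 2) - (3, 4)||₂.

√(Σ(x_i - y_i)²) = √((-1 - 3)² + (2 - 4)²)
= √((-4)² + (-2)²) = √(16 + 4) = √20 ≈ 4.4721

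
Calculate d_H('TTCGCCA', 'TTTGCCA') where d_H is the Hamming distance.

Differing positions: 3. Hamming distance = 1.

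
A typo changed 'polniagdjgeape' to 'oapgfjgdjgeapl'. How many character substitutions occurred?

Differing positions: 1, 2, 3, 4, 5, 6, 14. Hamming distance = 7.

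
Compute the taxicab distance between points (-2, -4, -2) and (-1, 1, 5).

Σ|x_i - y_i| = |-2 - (-1)| + |-4 - 1| + |-2 - 5| = 1 + 5 + 7 = 13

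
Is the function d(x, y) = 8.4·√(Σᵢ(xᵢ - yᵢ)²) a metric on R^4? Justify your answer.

Yes. The L2 (Euclidean) norm induces a metric on R^4, and multiplying a metric by a positive constant 8.4 > 0 preserves all four axioms: non-negativity (8.4·||x-y|| ≥ 0), identity (8.4·||x-y|| = 0 ⟺ ||x-y|| = 0 ⟺ x = y), symmetry (||x-y|| = ||y-x||), and the triangle inequality (8.4·||x-z|| ≤ 8.4·||x-y|| + 8.4·||y-z||). So d is a metric.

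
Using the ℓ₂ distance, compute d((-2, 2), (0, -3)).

(Σ|x_i - y_i|^2)^(1/2) = (|-2 - 0|^2 + |2 - (-3)|^2)^(1/2)
= (2^2 + 5^2)^(1/2) = (4 + 25)^(1/2) = (29)^(1/2) ≈ 5.3852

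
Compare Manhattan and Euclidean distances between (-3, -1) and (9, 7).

L1 = |-3 - 9| + |-1 - 7| = 12 + 8 = 20
L2 = √(12² + 8²) = √208 ≈ 14.4222
L1 ≥ L2 always (equality iff movement is along one axis); L1 > L2 here.
Ratio L1/L2 = 20/√208 ≈ 1.3868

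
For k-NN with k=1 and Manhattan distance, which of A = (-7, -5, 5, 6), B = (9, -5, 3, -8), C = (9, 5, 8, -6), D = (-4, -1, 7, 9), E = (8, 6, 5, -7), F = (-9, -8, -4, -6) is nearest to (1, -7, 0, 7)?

Distances: d(A) = 16, d(B) = 28, d(C) = 41, d(D) = 20, d(E) = 39, d(F) = 28. Nearest: A = (-7, -5, 5, 6) with distance 16.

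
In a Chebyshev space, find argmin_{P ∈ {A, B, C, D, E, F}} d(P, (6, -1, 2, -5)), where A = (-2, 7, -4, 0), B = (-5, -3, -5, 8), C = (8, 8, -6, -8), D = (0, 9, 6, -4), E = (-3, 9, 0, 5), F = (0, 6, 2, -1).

Distances: d(A) = 8, d(B) = 13, d(C) = 9, d(D) = 10, d(E) = 10, d(F) = 7. Nearest: F = (0, 6, 2, -1) with distance 7.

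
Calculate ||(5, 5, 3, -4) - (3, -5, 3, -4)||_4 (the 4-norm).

(Σ|x_i - y_i|^4)^(1/4) = (|5 - 3|^4 + |5 - (-5)|^4 + |3 - 3|^4 + |-4 - (-4)|^4)^(1/4)
= (2^4 + 10^4 + 0^4 + 0^4)^(1/4) = (16 + 10000 + 0 + 0)^(1/4) = (10016)^(1/4) ≈ 10.004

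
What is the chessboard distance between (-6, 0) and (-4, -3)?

max(|x_i - y_i|) = max(|-6 - (-4)|, |0 - (-3)|) = max(2, 3) = 3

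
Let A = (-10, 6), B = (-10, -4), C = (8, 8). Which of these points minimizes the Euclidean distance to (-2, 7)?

Distances: d(A) ≈ 8.0623, d(B) ≈ 13.6015, d(C) ≈ 10.0499. Nearest: A = (-10, 6) with distance 8.0623.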